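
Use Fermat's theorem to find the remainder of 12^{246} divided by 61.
34

By Fermat's Little Theorem, a^(p-1) ≡ 1 (mod p) for prime p and gcd(a, p) = 1
Here p = 61, so 12^60 ≡ 1 (mod 61)
We can reduce the exponent: 246 mod 60 = 6
So 12^246 ≡ 12^6 (mod 61)
Computing: 12^6 mod 61 = 34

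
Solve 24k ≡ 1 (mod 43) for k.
24^(-1) ≡ 9 (mod 43). Verification: 24 × 9 = 216 ≡ 1 (mod 43)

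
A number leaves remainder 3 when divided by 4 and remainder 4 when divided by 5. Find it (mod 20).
M = 4 × 5 = 20. M₁ = 5, y₁ ≡ 1 (mod 4). M₂ = 4, y₂ ≡ 4 (mod 5). x = 3×5×1 + 4×4×4 ≡ 19 (mod 20)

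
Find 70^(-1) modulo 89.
14

Using Extended Euclidean Algorithm:
gcd(70, 89) = 1
Bezout coefficients: 70 × 14 + 89 × -11 = 1
So 70 × 14 ≡ 1 (mod 89)
The inverse is 14 mod 89 = 14
Verification: 70 × 14 = 980 = 11 × 89 + 1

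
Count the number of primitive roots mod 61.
Number of primitive roots mod 61 = φ(60) = 16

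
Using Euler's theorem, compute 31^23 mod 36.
By Euler: 31^{12} ≡ 1 (mod 36) since gcd(31, 36) = 1. 23 = 1×12 + 11. So 31^{23} ≡ 31^{11} ≡ 7 (mod 36)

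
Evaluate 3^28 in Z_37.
Using repeated squaring. 28 = 16 + 8 + 4 (binary 11100). Repeated squaring mod 37: 3^1 ≡ 3; 3^2 ≡ 3² = 9 ≡ 9; 3^4 ≡ 9² = 81 ≡ 7; 3^8 ≡ 7² = 49 ≡ 12; 3^16 ≡ 12² = 144 ≡ 33. Multiply: 3^28 = 3^16 × 3^8 × 3^4 ≡ 33 × 12 × 7 (mod 37): 33 × 12 = 396 ≡ 26; 26 × 7 = 182 ≡ 34. So 3^28 ≡ 34 (mod 37).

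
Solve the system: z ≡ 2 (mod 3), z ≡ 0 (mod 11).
M = 3 × 11 = 33. M₁ = 11, y₁ ≡ 2 (mod 3). M₂ = 3, y₂ ≡ 4 (mod 11). z = 2×11×2 + 0×3×4 ≡ 11 (mod 33)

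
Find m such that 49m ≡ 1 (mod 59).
49^(-1) ≡ 53 (mod 59). Verification: 49 × 53 = 2597 ≡ 1 (mod 59)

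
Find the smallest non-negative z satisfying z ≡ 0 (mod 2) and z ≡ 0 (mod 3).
M = 2 × 3 = 6. M₁ = 3, y₁ ≡ 1 (mod 2). M₂ = 2, y₂ ≡ 2 (mod 3). z = 0×3×1 + 0×2×2 ≡ 0 (mod 6)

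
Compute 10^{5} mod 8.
0

Using successive squaring:
Binary expansion of 5: 101
Powers of 10 mod 8 (each is the square of the previous):
  10^1 ≡ 2 (mod 8)
  10^2 ≡ 2² = 4 ≡ 4 (mod 8)
  10^4 ≡ 4² = 16 ≡ 0 (mod 8)
5 = 4 + 1, so 10^5 = 10^4 × 10^1 ≡ 0 × 2 (mod 8)
Multiplying step by step:
  0 × 2 = 0 ≡ 0 (mod 8)
Result: 10^5 ≡ 0 (mod 8)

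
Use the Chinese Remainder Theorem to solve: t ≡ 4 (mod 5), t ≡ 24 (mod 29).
M = 5 × 29 = 145. M₁ = 29, y₁ ≡ 4 (mod 5). M₂ = 5, y₂ ≡ 6 (mod 29). t = 4×29×4 + 24×5×6 ≡ 24 (mod 145)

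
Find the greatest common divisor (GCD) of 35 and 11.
1

Using the Euclidean algorithm:
35 = 3 × 11 + 2
11 = 5 × 2 + 1
2 = 2 × 1 + 0

GCD(35, 11) = 1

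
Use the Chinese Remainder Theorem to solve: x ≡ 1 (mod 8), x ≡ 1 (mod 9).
M = 8 × 9 = 72. M₁ = 9, y₁ ≡ 1 (mod 8). M₂ = 8, y₂ ≡ 8 (mod 9). x = 1×9×1 + 1×8×8 ≡ 1 (mod 72)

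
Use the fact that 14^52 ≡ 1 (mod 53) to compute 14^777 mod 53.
By Fermat: 14^{52} ≡ 1 (mod 53). 777 ≡ 49 (mod 52). So 14^{777} ≡ 14^{49} ≡ 22 (mod 53)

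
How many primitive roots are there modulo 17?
8

The number of primitive roots modulo p is φ(p-1) = φ(16)
φ(16) = 8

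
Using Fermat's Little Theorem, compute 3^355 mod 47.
By Fermat: 3^{46} ≡ 1 (mod 47). 355 = 7×46 + 33. So 3^{355} ≡ 3^{33} ≡ 17 (mod 47)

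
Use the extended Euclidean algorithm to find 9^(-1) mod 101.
Extended GCD: 9(45) + 101(-4) = 1. So 9^(-1) ≡ 45 ≡ 45 (mod 101). Verify: 9 × 45 = 405 ≡ 1 (mod 101)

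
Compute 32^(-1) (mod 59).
24

Using Extended Euclidean Algorithm:
gcd(32, 59) = 1
Bezout coefficients: 32 × 24 + 59 × -13 = 1
So 32 × 24 ≡ 1 (mod 59)
The inverse is 24 mod 59 = 24
Verification: 32 × 24 = 768 = 13 × 59 + 1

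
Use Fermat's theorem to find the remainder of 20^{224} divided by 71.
1

By Fermat's Little Theorem, a^(p-1) ≡ 1 (mod p) for prime p and gcd(a, p) = 1
Here p = 71, so 20^70 ≡ 1 (mod 71)
We can reduce the exponent: 224 mod 70 = 14
So 20^224 ≡ 20^14 (mod 71)
Computing: 20^14 mod 71 = 1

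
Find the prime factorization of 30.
2 × 3 × 5

Divide by primes starting from smallest:
30 ÷ 2 = 15
15 ÷ 3 = 5
5 ÷ 5 = 1

30 = 2 × 3 × 5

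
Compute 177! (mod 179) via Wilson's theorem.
(178)! = (177)! × (178) ≡ -1 (mod 179). So (177)! ≡ -1 × (178)^(-1) ≡ (-1)×(-1) = 1 (mod 179)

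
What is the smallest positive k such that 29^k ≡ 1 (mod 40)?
Powers of 29 mod 40: 29^1≡29, 29^2≡1. Order = 2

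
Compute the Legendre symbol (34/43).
(34/43) = 34^{21} mod 43 = -1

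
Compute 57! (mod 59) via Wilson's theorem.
(58)! = (57)! × (58) ≡ -1 (mod 59). So (57)! ≡ -1 × (58)^(-1) ≡ (-1)×(-1) = 1 (mod 59)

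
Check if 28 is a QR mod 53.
By Euler's criterion: 28^{26} ≡ 1 (mod 53). Since this equals 1, 28 is a QR.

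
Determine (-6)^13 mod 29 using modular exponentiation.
Using repeated squaring. (-6) ≡ 23 (mod 29). 13 = 8 + 4 + 1 (binary 1101). Repeated squaring mod 29: 23^1 ≡ 23; 23^2 ≡ 23² = 529 ≡ 7; 23^4 ≡ 7² = 49 ≡ 20; 23^8 ≡ 20² = 400 ≡ 23. Multiply: (-6)^13 ≡ 23^8 × 23^4 × 23^1 ≡ 23 × 20 × 23 (mod 29): 23 × 20 = 460 ≡ 25; 25 × 23 = 575 ≡ 24. So (-6)^13 ≡ 24 (mod 29).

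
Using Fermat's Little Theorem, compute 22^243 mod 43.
By Fermat: 22^{42} ≡ 1 (mod 43). 243 = 5×42 + 33. So 22^{243} ≡ 22^{33} ≡ 39 (mod 43)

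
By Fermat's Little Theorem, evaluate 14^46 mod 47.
By Fermat's Little Theorem, 14^{46} ≡ 1 (mod 47) since 47 is prime and gcd(14, 47) = 1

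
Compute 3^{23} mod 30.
27

Using successive squaring:
Binary expansion of 23: 10111
Powers of 3 mod 30 (each is the square of the previous):
  3^1 ≡ 3 (mod 30)
  3^2 ≡ 3² = 9 ≡ 9 (mod 30)
  3^4 ≡ 9² = 81 ≡ 21 (mod 30)
  3^8 ≡ 21² = 441 ≡ 21 (mod 30)
  3^16 ≡ 21² = 441 ≡ 21 (mod 30)
23 = 16 + 4 + 2 + 1, so 3^23 = 3^16 × 3^4 × 3^2 × 3^1 ≡ 21 × 21 × 9 × 3 (mod 30)
Multiplying step by step:
  21 × 21 = 441 ≡ 21 (mod 30)
  21 × 9 = 189 ≡ 9 (mod 30)
  9 × 3 = 27 ≡ 27 (mod 30)
Result: 3^23 ≡ 27 (mod 30)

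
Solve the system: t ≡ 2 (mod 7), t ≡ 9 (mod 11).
M = 7 × 11 = 77. M₁ = 11, y₁ ≡ 2 (mod 7). M₂ = 7, y₂ ≡ 8 (mod 11). t = 2×11×2 + 9×7×8 ≡ 9 (mod 77)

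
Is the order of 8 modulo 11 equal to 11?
No, the actual order is 10, not 11.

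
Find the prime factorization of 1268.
2^2 × 317

Divide by primes starting from smallest:
1268 ÷ 2 = 634
634 ÷ 2 = 317
317 ÷ 317 = 1

1268 = 2^2 × 317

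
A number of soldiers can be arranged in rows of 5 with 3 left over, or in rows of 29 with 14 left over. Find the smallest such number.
M = 5 × 29 = 145. M₁ = 29, y₁ ≡ 4 (mod 5). M₂ = 5, y₂ ≡ 6 (mod 29). y = 3×29×4 + 14×5×6 ≡ 43 (mod 145). The smallest positive such number is 43.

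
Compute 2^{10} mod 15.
4

Using successive squaring:
Binary expansion of 10: 1010
Powers of 2 mod 15 (each is the square of the previous):
  2^1 ≡ 2 (mod 15)
  2^2 ≡ 2² = 4 ≡ 4 (mod 15)
  2^4 ≡ 4² = 16 ≡ 1 (mod 15)
  2^8 ≡ 1² = 1 ≡ 1 (mod 15)
10 = 8 + 2, so 2^10 = 2^8 × 2^2 ≡ 1 × 4 (mod 15)
Multiplying step by step:
  1 × 4 = 4 ≡ 4 (mod 15)
Result: 2^10 ≡ 4 (mod 15)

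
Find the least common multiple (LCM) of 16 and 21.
336

First find GCD(16, 21) using the Euclidean algorithm:
16 = 0 × 21 + 16
21 = 1 × 16 + 5
16 = 3 × 5 + 1
5 = 5 × 1 + 0
GCD(16, 21) = 1

LCM formula: LCM(a, b) = (a × b) / GCD(a, b)
LCM(16, 21) = (16 × 21) / 1
LCM(16, 21) = 336 / 1
LCM(16, 21) = 336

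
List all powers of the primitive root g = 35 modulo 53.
g^1, g^2, ..., g^{52} mod 53: {35, 6, 51, 36, 41, 4, 34, 24, 45, 38, 5, 16, 30, 43, 21, 46, 20, 11, 14, 13, 31, 25, 27, 44, 3, 52, 18, 47, 2, 17, 12, 49, 19, 29, 8, 15, 48, 37, 23, 10, 32, 7, 33, 42, 39, 40, 22, 28, 26, 9, 50, 1}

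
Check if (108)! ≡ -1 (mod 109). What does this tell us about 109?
(108)! mod 109 = 108. Since this equals -1 (mod 109), Wilson confirms 109 is prime.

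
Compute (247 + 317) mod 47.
0

(247 + 317) = 564
564 mod 47 = 0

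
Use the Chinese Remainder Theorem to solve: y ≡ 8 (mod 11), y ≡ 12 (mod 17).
63

Using the Chinese Remainder Theorem:
M = product of moduli = 187
For equation 1: M_1 = 17, 17 ≡ 6 (mod 11), inverse of 17 mod 11 is 2 (check: 6 × 2 = 12 ≡ 1 (mod 11))
For equation 2: M_2 = 11, 11 ≡ 11 (mod 17), inverse of 11 mod 17 is 14 (check: 11 × 14 = 154 ≡ 1 (mod 17))
Combine: y ≡ Σ r_i×M_i×(M_i⁻¹ mod m_i) = 8×17×2 + 12×11×14 = 272 + 1848 = 2120
2120 mod 187 = 63
y ≡ 63 (mod 187)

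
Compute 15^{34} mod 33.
3

Using successive squaring:
Binary expansion of 34: 100010
Powers of 15 mod 33 (each is the square of the previous):
  15^1 ≡ 15 (mod 33)
  15^2 ≡ 15² = 225 ≡ 27 (mod 33)
  15^4 ≡ 27² = 729 ≡ 3 (mod 33)
  15^8 ≡ 3² = 9 ≡ 9 (mod 33)
  15^16 ≡ 9² = 81 ≡ 15 (mod 33)
  15^32 ≡ 15² = 225 ≡ 27 (mod 33)
34 = 32 + 2, so 15^34 = 15^32 × 15^2 ≡ 27 × 27 (mod 33)
Multiplying step by step:
  27 × 27 = 729 ≡ 3 (mod 33)
Result: 15^34 ≡ 3 (mod 33)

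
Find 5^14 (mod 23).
Using repeated squaring. 14 = 8 + 4 + 2 (binary 1110). Repeated squaring mod 23: 5^1 ≡ 5; 5^2 ≡ 5² = 25 ≡ 2; 5^4 ≡ 2² = 4 ≡ 4; 5^8 ≡ 4² = 16 ≡ 16. Multiply: 5^14 = 5^8 × 5^4 × 5^2 ≡ 16 × 4 × 2 (mod 23): 16 × 4 = 64 ≡ 18; 18 × 2 = 36 ≡ 13. So 5^14 ≡ 13 (mod 23).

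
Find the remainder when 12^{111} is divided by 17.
By Fermat: 12^{16} ≡ 1 (mod 17). 111 = 6×16 + 15. So 12^{111} ≡ 12^{15} ≡ 10 (mod 17)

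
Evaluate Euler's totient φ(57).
36

Prime factorization: 57 = 3 × 19
Using the formula φ(n) = n × Π(1 - 1/p) for each prime factor p:
φ(57) = 57 × (1 - 1/3) × (1 - 1/19)
φ(57) = 36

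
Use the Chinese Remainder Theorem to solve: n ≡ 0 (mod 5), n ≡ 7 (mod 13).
20

Using the Chinese Remainder Theorem:
M = product of moduli = 65
For equation 1: M_1 = 13, 13 ≡ 3 (mod 5), inverse of 13 mod 5 is 2 (check: 3 × 2 = 6 ≡ 1 (mod 5))
For equation 2: M_2 = 5, 5 ≡ 5 (mod 13), inverse of 5 mod 13 is 8 (check: 5 × 8 = 40 ≡ 1 (mod 13))
Combine: n ≡ Σ r_i×M_i×(M_i⁻¹ mod m_i) = 0×13×2 + 7×5×8 = 0 + 280 = 280
280 mod 65 = 20
n ≡ 20 (mod 65)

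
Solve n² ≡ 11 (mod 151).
The square roots of 11 mod 151 are 39 and 112. Verify: 39² = 1521 ≡ 11 (mod 151)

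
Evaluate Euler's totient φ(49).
42

Prime factorization: 49 = 7^2
Using the formula φ(n) = n × Π(1 - 1/p) for each prime factor p:
φ(49) = 49 × (1 - 1/7)
φ(49) = 42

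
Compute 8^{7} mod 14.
8

Using successive squaring:
Binary expansion of 7: 111
Powers of 8 mod 14 (each is the square of the previous):
  8^1 ≡ 8 (mod 14)
  8^2 ≡ 8² = 64 ≡ 8 (mod 14)
  8^4 ≡ 8² = 64 ≡ 8 (mod 14)
7 = 4 + 2 + 1, so 8^7 = 8^4 × 8^2 × 8^1 ≡ 8 × 8 × 8 (mod 14)
Multiplying step by step:
  8 × 8 = 64 ≡ 8 (mod 14)
  8 × 8 = 64 ≡ 8 (mod 14)
Result: 8^7 ≡ 8 (mod 14)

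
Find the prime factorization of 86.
2 × 43

Divide by primes starting from smallest:
86 ÷ 2 = 43
43 ÷ 43 = 1

86 = 2 × 43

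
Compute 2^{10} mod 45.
34

Using successive squaring:
Binary expansion of 10: 1010
Powers of 2 mod 45 (each is the square of the previous):
  2^1 ≡ 2 (mod 45)
  2^2 ≡ 2² = 4 ≡ 4 (mod 45)
  2^4 ≡ 4² = 16 ≡ 16 (mod 45)
  2^8 ≡ 16² = 256 ≡ 31 (mod 45)
10 = 8 + 2, so 2^10 = 2^8 × 2^2 ≡ 31 × 4 (mod 45)
Multiplying step by step:
  31 × 4 = 124 ≡ 34 (mod 45)
Result: 2^10 ≡ 34 (mod 45)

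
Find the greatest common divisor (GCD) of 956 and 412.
4

Using the Euclidean algorithm:
956 = 2 × 412 + 132
412 = 3 × 132 + 16
132 = 8 × 16 + 4
16 = 4 × 4 + 0

GCD(956, 412) = 4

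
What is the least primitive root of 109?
6

A primitive root g modulo p has order p-1 = 108
Prime divisors of 108: [2, 3]
g is a primitive root iff g^(108/q) ≢ 1 (mod 109) for each prime divisor q
Testing small values:
  g = 2: 2^54 ≡ 108, 2^36 ≡ 1 (mod 109) → 2^36 ≡ 1, not primitive root
  g = 3: 3^54 ≡ 1, 3^36 ≡ 63 (mod 109) → 3^54 ≡ 1, not primitive root
  g = 4: 4^54 ≡ 1, 4^36 ≡ 1 (mod 109) → 4^54 ≡ 1, not primitive root
  g = 5: 5^54 ≡ 1, 5^36 ≡ 63 (mod 109) → 5^54 ≡ 1, not primitive root
  g = 6: 6^54 ≡ 108, 6^36 ≡ 63 (mod 109) → none is 1, primitive root!
The smallest primitive root is 6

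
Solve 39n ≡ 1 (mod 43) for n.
32

Using Extended Euclidean Algorithm:
gcd(39, 43) = 1
Bezout coefficients: 39 × -11 + 43 × 10 = 1
So 39 × -11 ≡ 1 (mod 43)
The inverse is -11 mod 43 = 32
Verification: 39 × 32 = 1248 = 29 × 43 + 1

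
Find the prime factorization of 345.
3 × 5 × 23

Divide by primes starting from smallest:
345 ÷ 3 = 115
115 ÷ 5 = 23
23 ÷ 23 = 1

345 = 3 × 5 × 23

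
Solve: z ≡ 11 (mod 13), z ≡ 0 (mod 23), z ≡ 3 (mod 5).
M = 13 × 23 × 5 = 1495. M₁ = 115, y₁ ≡ 6 (mod 13). M₂ = 65, y₂ ≡ 17 (mod 23). M₃ = 299, y₃ ≡ 4 (mod 5). z = 11×115×6 + 0×65×17 + 3×299×4 ≡ 713 (mod 1495)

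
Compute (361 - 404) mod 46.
3

(361 - 404) = -43
-43 mod 46 = 3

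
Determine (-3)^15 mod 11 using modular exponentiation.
Using Fermat: (-3)^{10} ≡ 1 (mod 11). 15 ≡ 5 (mod 10). So (-3)^{15} ≡ (-3)^{5} ≡ 10 (mod 11)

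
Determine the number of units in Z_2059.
1960

Prime factorization: 2059 = 29 × 71
Using the formula φ(n) = n × Π(1 - 1/p) for each prime factor p:
φ(2059) = 2059 × (1 - 1/29) × (1 - 1/71)
φ(2059) = 1960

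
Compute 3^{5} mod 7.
5

Using successive squaring:
Binary expansion of 5: 101
Powers of 3 mod 7 (each is the square of the previous):
  3^1 ≡ 3 (mod 7)
  3^2 ≡ 3² = 9 ≡ 2 (mod 7)
  3^4 ≡ 2² = 4 ≡ 4 (mod 7)
5 = 4 + 1, so 3^5 = 3^4 × 3^1 ≡ 4 × 3 (mod 7)
Multiplying step by step:
  4 × 3 = 12 ≡ 5 (mod 7)
Result: 3^5 ≡ 5 (mod 7)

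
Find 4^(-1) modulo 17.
13

Using Extended Euclidean Algorithm:
gcd(4, 17) = 1
Bezout coefficients: 4 × -4 + 17 × 1 = 1
So 4 × -4 ≡ 1 (mod 17)
The inverse is -4 mod 17 = 13
Verification: 4 × 13 = 52 = 3 × 17 + 1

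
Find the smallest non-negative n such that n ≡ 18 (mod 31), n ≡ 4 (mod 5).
49

Using the Chinese Remainder Theorem:
M = product of moduli = 155
For equation 1: M_1 = 5, 5 ≡ 5 (mod 31), inverse of 5 mod 31 is 25 (check: 5 × 25 = 125 ≡ 1 (mod 31))
For equation 2: M_2 = 31, 31 ≡ 1 (mod 5), inverse of 31 mod 5 is 1 (check: 1 × 1 = 1 ≡ 1 (mod 5))
Combine: n ≡ Σ r_i×M_i×(M_i⁻¹ mod m_i) = 18×5×25 + 4×31×1 = 2250 + 124 = 2374
2374 mod 155 = 49
n ≡ 49 (mod 155)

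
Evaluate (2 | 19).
(2/19) = 2^{9} mod 19 = -1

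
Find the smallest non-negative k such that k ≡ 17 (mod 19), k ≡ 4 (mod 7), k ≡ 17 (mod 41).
3133

Using the Chinese Remainder Theorem:
M = product of moduli = 5453
For equation 1: M_1 = 287, 287 ≡ 2 (mod 19), inverse of 287 mod 19 is 10 (check: 2 × 10 = 20 ≡ 1 (mod 19))
For equation 2: M_2 = 779, 779 ≡ 2 (mod 7), inverse of 779 mod 7 is 4 (check: 2 × 4 = 8 ≡ 1 (mod 7))
For equation 3: M_3 = 133, 133 ≡ 10 (mod 41), inverse of 133 mod 41 is 37 (check: 10 × 37 = 370 ≡ 1 (mod 41))
Combine: k ≡ Σ r_i×M_i×(M_i⁻¹ mod m_i) = 17×287×10 + 4×779×4 + 17×133×37 = 48790 + 12464 + 83657 = 144911
144911 mod 5453 = 3133
k ≡ 3133 (mod 5453)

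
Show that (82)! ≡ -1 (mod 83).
(82)! mod 83 = 82. Since this equals -1 (mod 83), Wilson confirms 83 is prime.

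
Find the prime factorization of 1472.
2^6 × 23

Divide by primes starting from smallest:
1472 ÷ 2 = 736
736 ÷ 2 = 368
368 ÷ 2 = 184
184 ÷ 2 = 92
92 ÷ 2 = 46
46 ÷ 2 = 23
23 ÷ 23 = 1

1472 = 2^6 × 23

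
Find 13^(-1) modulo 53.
49

Using Extended Euclidean Algorithm:
gcd(13, 53) = 1
Bezout coefficients: 13 × -4 + 53 × 1 = 1
So 13 × -4 ≡ 1 (mod 53)
The inverse is -4 mod 53 = 49
Verification: 13 × 49 = 637 = 12 × 53 + 1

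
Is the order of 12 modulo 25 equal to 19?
No, the actual order is 20, not 19.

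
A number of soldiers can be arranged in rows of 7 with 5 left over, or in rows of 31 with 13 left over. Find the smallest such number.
M = 7 × 31 = 217. M₁ = 31, y₁ ≡ 5 (mod 7). M₂ = 7, y₂ ≡ 9 (mod 31). m = 5×31×5 + 13×7×9 ≡ 75 (mod 217). The smallest positive such number is 75.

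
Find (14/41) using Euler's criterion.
(14/41) = 14^{20} mod 41 = -1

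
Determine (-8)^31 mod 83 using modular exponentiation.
Using repeated squaring. (-8) ≡ 75 (mod 83). 31 = 16 + 8 + 4 + 2 + 1 (binary 11111). Repeated squaring mod 83: 75^1 ≡ 75; 75^2 ≡ 75² = 5625 ≡ 64; 75^4 ≡ 64² = 4096 ≡ 29; 75^8 ≡ 29² = 841 ≡ 11; 75^16 ≡ 11² = 121 ≡ 38. Multiply: (-8)^31 ≡ 75^16 × 75^8 × 75^4 × 75^2 × 75^1 ≡ 38 × 11 × 29 × 64 × 75 (mod 83): 38 × 11 = 418 ≡ 3; 3 × 29 = 87 ≡ 4; 4 × 64 = 256 ≡ 7; 7 × 75 = 525 ≡ 27. So (-8)^31 ≡ 27 (mod 83).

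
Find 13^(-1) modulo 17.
4

Using Extended Euclidean Algorithm:
gcd(13, 17) = 1
Bezout coefficients: 13 × 4 + 17 × -3 = 1
So 13 × 4 ≡ 1 (mod 17)
The inverse is 4 mod 17 = 4
Verification: 13 × 4 = 52 = 3 × 17 + 1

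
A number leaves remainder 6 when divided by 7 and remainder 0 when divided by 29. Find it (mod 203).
M = 7 × 29 = 203. M₁ = 29, y₁ ≡ 1 (mod 7). M₂ = 7, y₂ ≡ 25 (mod 29). t = 6×29×1 + 0×7×25 ≡ 174 (mod 203)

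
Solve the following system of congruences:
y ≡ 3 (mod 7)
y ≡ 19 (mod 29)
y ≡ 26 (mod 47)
4021

Using the Chinese Remainder Theorem:
M = product of moduli = 9541
For equation 1: M_1 = 1363, 1363 ≡ 5 (mod 7), inverse of 1363 mod 7 is 3 (check: 5 × 3 = 15 ≡ 1 (mod 7))
For equation 2: M_2 = 329, 329 ≡ 10 (mod 29), inverse of 329 mod 29 is 3 (check: 10 × 3 = 30 ≡ 1 (mod 29))
For equation 3: M_3 = 203, 203 ≡ 15 (mod 47), inverse of 203 mod 47 is 22 (check: 15 × 22 = 330 ≡ 1 (mod 47))
Combine: y ≡ Σ r_i×M_i×(M_i⁻¹ mod m_i) = 3×1363×3 + 19×329×3 + 26×203×22 = 12267 + 18753 + 116116 = 147136
147136 mod 9541 = 4021
y ≡ 4021 (mod 9541)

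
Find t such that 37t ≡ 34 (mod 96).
58

Since gcd(37, 96) = 1 divides 34, a solution exists.
Multiply both sides by the inverse of 37 mod 96:
  37^(-1) mod 96 = 13
  x ≡ 13 × 34 ≡ 442 ≡ 58 (mod 96)
Verification: 37 × 58 = 2146 = 22 × 96 + 34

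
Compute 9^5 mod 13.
5 = 4 + 1 (binary 101). Repeated squaring mod 13: 9^1 ≡ 9; 9^2 ≡ 9² = 81 ≡ 3; 9^4 ≡ 3² = 9 ≡ 9. Multiply: 9^5 = 9^4 × 9^1 ≡ 9 × 9 (mod 13): 9 × 9 = 81 ≡ 3. So 9^5 ≡ 3 (mod 13).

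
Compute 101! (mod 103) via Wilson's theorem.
(102)! = (101)! × (102) ≡ -1 (mod 103). So (101)! ≡ -1 × (102)^(-1) ≡ (-1)×(-1) = 1 (mod 103)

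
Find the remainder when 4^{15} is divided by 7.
By Fermat: 4^{6} ≡ 1 (mod 7). 15 = 2×6 + 3. So 4^{15} ≡ 4^{3} ≡ 1 (mod 7)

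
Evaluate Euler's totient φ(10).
4

Prime factorization: 10 = 2 × 5
Using the formula φ(n) = n × Π(1 - 1/p) for each prime factor p:
φ(10) = 10 × (1 - 1/2) × (1 - 1/5)
φ(10) = 4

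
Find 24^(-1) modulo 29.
23

Using Extended Euclidean Algorithm:
gcd(24, 29) = 1
Bezout coefficients: 24 × -6 + 29 × 5 = 1
So 24 × -6 ≡ 1 (mod 29)
The inverse is -6 mod 29 = 23
Verification: 24 × 23 = 552 = 19 × 29 + 1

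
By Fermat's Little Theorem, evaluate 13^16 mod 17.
By Fermat's Little Theorem, 13^{16} ≡ 1 (mod 17) since 17 is prime and gcd(13, 17) = 1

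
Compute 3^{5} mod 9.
0

Using successive squaring:
Binary expansion of 5: 101
Powers of 3 mod 9 (each is the square of the previous):
  3^1 ≡ 3 (mod 9)
  3^2 ≡ 3² = 9 ≡ 0 (mod 9)
  3^4 ≡ 0² = 0 ≡ 0 (mod 9)
5 = 4 + 1, so 3^5 = 3^4 × 3^1 ≡ 0 × 3 (mod 9)
Multiplying step by step:
  0 × 3 = 0 ≡ 0 (mod 9)
Result: 3^5 ≡ 0 (mod 9)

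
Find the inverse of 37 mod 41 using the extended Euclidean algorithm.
Extended GCD: 37(10) + 41(-9) = 1. So 37^(-1) ≡ 10 ≡ 10 (mod 41). Verify: 37 × 10 = 370 ≡ 1 (mod 41)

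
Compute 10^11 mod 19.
Using repeated squaring. 11 = 8 + 2 + 1 (binary 1011). Repeated squaring mod 19: 10^1 ≡ 10; 10^2 ≡ 10² = 100 ≡ 5; 10^4 ≡ 5² = 25 ≡ 6; 10^8 ≡ 6² = 36 ≡ 17. Multiply: 10^11 = 10^8 × 10^2 × 10^1 ≡ 17 × 5 × 10 (mod 19): 17 × 5 = 85 ≡ 9; 9 × 10 = 90 ≡ 14. So 10^11 ≡ 14 (mod 19).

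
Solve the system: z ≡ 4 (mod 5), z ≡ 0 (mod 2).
M = 5 × 2 = 10. M₁ = 2, y₁ ≡ 3 (mod 5). M₂ = 5, y₂ ≡ 1 (mod 2). z = 4×2×3 + 0×5×1 ≡ 4 (mod 10)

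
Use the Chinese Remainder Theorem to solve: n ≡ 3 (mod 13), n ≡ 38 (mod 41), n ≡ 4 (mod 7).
1719

Using the Chinese Remainder Theorem:
M = product of moduli = 3731
For equation 1: M_1 = 287, 287 ≡ 1 (mod 13), inverse of 287 mod 13 is 1 (check: 1 × 1 = 1 ≡ 1 (mod 13))
For equation 2: M_2 = 91, 91 ≡ 9 (mod 41), inverse of 91 mod 41 is 32 (check: 9 × 32 = 288 ≡ 1 (mod 41))
For equation 3: M_3 = 533, 533 ≡ 1 (mod 7), inverse of 533 mod 7 is 1 (check: 1 × 1 = 1 ≡ 1 (mod 7))
Combine: n ≡ Σ r_i×M_i×(M_i⁻¹ mod m_i) = 3×287×1 + 38×91×32 + 4×533×1 = 861 + 110656 + 2132 = 113649
113649 mod 3731 = 1719
n ≡ 1719 (mod 3731)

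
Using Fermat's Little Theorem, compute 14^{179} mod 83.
54

By Fermat's Little Theorem, a^(p-1) ≡ 1 (mod p) for prime p and gcd(a, p) = 1
Here p = 83, so 14^82 ≡ 1 (mod 83)
We can reduce the exponent: 179 mod 82 = 15
So 14^179 ≡ 14^15 (mod 83)
Computing: 14^15 mod 83 = 54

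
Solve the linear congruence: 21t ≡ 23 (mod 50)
13

Since gcd(21, 50) = 1 divides 23, a solution exists.
Multiply both sides by the inverse of 21 mod 50:
  21^(-1) mod 50 = 31
  x ≡ 31 × 23 ≡ 713 ≡ 13 (mod 50)
Verification: 21 × 13 = 273 = 5 × 50 + 23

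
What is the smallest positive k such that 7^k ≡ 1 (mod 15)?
Powers of 7 mod 15: 7^1≡7, 7^2≡4, 7^3≡13, 7^4≡1. Order = 4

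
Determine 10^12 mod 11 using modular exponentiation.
Using Fermat: 10^{10} ≡ 1 (mod 11). 12 ≡ 2 (mod 10). So 10^{12} ≡ 10^{2} ≡ 1 (mod 11)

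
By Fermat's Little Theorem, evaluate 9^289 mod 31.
By Fermat: 9^{30} ≡ 1 (mod 31). 289 ≡ 19 (mod 30). So 9^{289} ≡ 9^{19} ≡ 20 (mod 31)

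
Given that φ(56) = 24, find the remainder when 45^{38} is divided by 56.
By Euler: 45^{24} ≡ 1 (mod 56) since gcd(45, 56) = 1. 38 = 1×24 + 14. So 45^{38} ≡ 45^{14} ≡ 9 (mod 56)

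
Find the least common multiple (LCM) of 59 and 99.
5841

First find GCD(59, 99) using the Euclidean algorithm:
59 = 0 × 99 + 59
99 = 1 × 59 + 40
59 = 1 × 40 + 19
40 = 2 × 19 + 2
19 = 9 × 2 + 1
2 = 2 × 1 + 0
GCD(59, 99) = 1

LCM formula: LCM(a, b) = (a × b) / GCD(a, b)
LCM(59, 99) = (59 × 99) / 1
LCM(59, 99) = 5841 / 1
LCM(59, 99) = 5841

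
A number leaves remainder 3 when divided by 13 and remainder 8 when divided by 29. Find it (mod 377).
M = 13 × 29 = 377. M₁ = 29, y₁ ≡ 9 (mod 13). M₂ = 13, y₂ ≡ 9 (mod 29). x = 3×29×9 + 8×13×9 ≡ 211 (mod 377)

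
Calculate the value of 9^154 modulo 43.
Using Fermat: 9^{42} ≡ 1 (mod 43). 154 ≡ 28 (mod 42). So 9^{154} ≡ 9^{28} ≡ 36 (mod 43)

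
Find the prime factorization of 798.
2 × 3 × 7 × 19

Divide by primes starting from smallest:
798 ÷ 2 = 399
399 ÷ 3 = 133
133 ÷ 7 = 19
19 ÷ 19 = 1

798 = 2 × 3 × 7 × 19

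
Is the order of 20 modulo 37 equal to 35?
No, the actual order is 36, not 35.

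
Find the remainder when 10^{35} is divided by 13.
By Fermat: 10^{12} ≡ 1 (mod 13). 35 = 2×12 + 11. So 10^{35} ≡ 10^{11} ≡ 4 (mod 13)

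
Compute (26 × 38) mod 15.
13

(26 × 38) = 988
988 mod 15 = 13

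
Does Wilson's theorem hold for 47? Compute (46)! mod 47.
(46)! mod 47 = 46. Since this equals -1 (mod 47), Wilson confirms 47 is prime.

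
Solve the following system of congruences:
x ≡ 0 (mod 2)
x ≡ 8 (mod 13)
8

Using the Chinese Remainder Theorem:
M = product of moduli = 26
For equation 1: M_1 = 13, 13 ≡ 1 (mod 2), inverse of 13 mod 2 is 1 (check: 1 × 1 = 1 ≡ 1 (mod 2))
For equation 2: M_2 = 2, 2 ≡ 2 (mod 13), inverse of 2 mod 13 is 7 (check: 2 × 7 = 14 ≡ 1 (mod 13))
Combine: x ≡ Σ r_i×M_i×(M_i⁻¹ mod m_i) = 0×13×1 + 8×2×7 = 0 + 112 = 112
112 mod 26 = 8
x ≡ 8 (mod 26)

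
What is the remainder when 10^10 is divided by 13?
10 = 8 + 2 (binary 1010). Repeated squaring mod 13: 10^1 ≡ 10; 10^2 ≡ 10² = 100 ≡ 9; 10^4 ≡ 9² = 81 ≡ 3; 10^8 ≡ 3² = 9 ≡ 9. Multiply: 10^10 = 10^8 × 10^2 ≡ 9 × 9 (mod 13): 9 × 9 = 81 ≡ 3. So 10^10 ≡ 3 (mod 13).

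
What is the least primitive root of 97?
5

A primitive root g modulo p has order p-1 = 96
Prime divisors of 96: [2, 3]
g is a primitive root iff g^(96/q) ≢ 1 (mod 97) for each prime divisor q
Testing small values:
  g = 2: 2^48 ≡ 1, 2^32 ≡ 35 (mod 97) → 2^48 ≡ 1, not primitive root
  g = 3: 3^48 ≡ 1, 3^32 ≡ 35 (mod 97) → 3^48 ≡ 1, not primitive root
  g = 4: 4^48 ≡ 1, 4^32 ≡ 61 (mod 97) → 4^48 ≡ 1, not primitive root
  g = 5: 5^48 ≡ 96, 5^32 ≡ 35 (mod 97) → none is 1, primitive root!
The smallest primitive root is 5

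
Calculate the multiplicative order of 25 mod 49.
Powers of 25 mod 49: 25^1≡25, 25^2≡37, 25^3≡43, 25^4≡46, 25^5≡23, 25^6≡36, 25^7≡18, 25^8≡9, 25^9≡29, 25^10≡39, 25^11≡44, 25^12≡22, 25^13≡11, 25^14≡30, 25^15≡15, 25^16≡32, 25^17≡16, 25^18≡8, 25^19≡4, 25^20≡2, 25^21≡1. Order = 21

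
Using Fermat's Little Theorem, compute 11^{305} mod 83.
65

By Fermat's Little Theorem, a^(p-1) ≡ 1 (mod p) for prime p and gcd(a, p) = 1
Here p = 83, so 11^82 ≡ 1 (mod 83)
We can reduce the exponent: 305 mod 82 = 59
So 11^305 ≡ 11^59 (mod 83)
Computing: 11^59 mod 83 = 65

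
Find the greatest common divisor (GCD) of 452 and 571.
1

Using the Euclidean algorithm:
452 = 0 × 571 + 452
571 = 1 × 452 + 119
452 = 3 × 119 + 95
119 = 1 × 95 + 24
95 = 3 × 24 + 23
24 = 1 × 23 + 1
23 = 23 × 1 + 0

GCD(452, 571) = 1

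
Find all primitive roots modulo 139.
Primitive roots mod 139: {2, 3, 12, 15, 17, 18, 19, 21, 22, 26, 32, 40, 50, 53, 56, 58, 61, 68, 70, 72, 73, 85, 88, 90, 92, 93, 98, 101, 102, 104, 108, 109, 110, 111, 114, 115, 119, 123, 126, 128, 130, 132, 134, 135}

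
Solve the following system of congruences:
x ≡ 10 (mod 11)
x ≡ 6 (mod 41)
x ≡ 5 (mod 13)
252

Using the Chinese Remainder Theorem:
M = product of moduli = 5863
For equation 1: M_1 = 533, 533 ≡ 5 (mod 11), inverse of 533 mod 11 is 9 (check: 5 × 9 = 45 ≡ 1 (mod 11))
For equation 2: M_2 = 143, 143 ≡ 20 (mod 41), inverse of 143 mod 41 is 39 (check: 20 × 39 = 780 ≡ 1 (mod 41))
For equation 3: M_3 = 451, 451 ≡ 9 (mod 13), inverse of 451 mod 13 is 3 (check: 9 × 3 = 27 ≡ 1 (mod 13))
Combine: x ≡ Σ r_i×M_i×(M_i⁻¹ mod m_i) = 10×533×9 + 6×143×39 + 5×451×3 = 47970 + 33462 + 6765 = 88197
88197 mod 5863 = 252
x ≡ 252 (mod 5863)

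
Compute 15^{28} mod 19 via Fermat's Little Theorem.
4

By Fermat's Little Theorem, a^(p-1) ≡ 1 (mod p) for prime p and gcd(a, p) = 1
Here p = 19, so 15^18 ≡ 1 (mod 19)
We can reduce the exponent: 28 mod 18 = 10
So 15^28 ≡ 15^10 (mod 19)
Computing: 15^10 mod 19 = 4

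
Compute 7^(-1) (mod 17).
5

Using Extended Euclidean Algorithm:
gcd(7, 17) = 1
Bezout coefficients: 7 × 5 + 17 × -2 = 1
So 7 × 5 ≡ 1 (mod 17)
The inverse is 5 mod 17 = 5
Verification: 7 × 5 = 35 = 2 × 17 + 1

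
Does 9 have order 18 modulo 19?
p - 1 = 18 has prime divisors 2, 3. Check 9^(18/q) mod 19 for each: 9^(18/2) = 9^9 ≡ 1, 9^(18/3) = 9^6 ≡ 11 (mod 19). Since 9^9 ≡ 1 (mod 19), the order of 9 divides 9 (in fact the order is 9) ≠ 18, so it is not a primitive root.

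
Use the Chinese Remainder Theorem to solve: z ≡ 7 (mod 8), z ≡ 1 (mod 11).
M = 8 × 11 = 88. M₁ = 11, y₁ ≡ 3 (mod 8). M₂ = 8, y₂ ≡ 7 (mod 11). z = 7×11×3 + 1×8×7 ≡ 23 (mod 88)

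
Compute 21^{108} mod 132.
45

Using successive squaring:
Binary expansion of 108: 1101100
Powers of 21 mod 132 (each is the square of the previous):
  21^1 ≡ 21 (mod 132)
  21^2 ≡ 21² = 441 ≡ 45 (mod 132)
  21^4 ≡ 45² = 2025 ≡ 45 (mod 132)
  21^8 ≡ 45² = 2025 ≡ 45 (mod 132)
  21^16 ≡ 45² = 2025 ≡ 45 (mod 132)
  21^32 ≡ 45² = 2025 ≡ 45 (mod 132)
  21^64 ≡ 45² = 2025 ≡ 45 (mod 132)
108 = 64 + 32 + 8 + 4, so 21^108 = 21^64 × 21^32 × 21^8 × 21^4 ≡ 45 × 45 × 45 × 45 (mod 132)
Multiplying step by step:
  45 × 45 = 2025 ≡ 45 (mod 132)
  45 × 45 = 2025 ≡ 45 (mod 132)
  45 × 45 = 2025 ≡ 45 (mod 132)
Result: 21^108 ≡ 45 (mod 132)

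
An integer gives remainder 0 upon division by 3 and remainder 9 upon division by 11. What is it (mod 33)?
M = 3 × 11 = 33. M₁ = 11, y₁ ≡ 2 (mod 3). M₂ = 3, y₂ ≡ 4 (mod 11). z = 0×11×2 + 9×3×4 ≡ 9 (mod 33). The smallest positive such number is 9.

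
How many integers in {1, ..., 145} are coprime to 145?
112

Prime factorization: 145 = 5 × 29
Using the formula φ(n) = n × Π(1 - 1/p) for each prime factor p:
φ(145) = 145 × (1 - 1/5) × (1 - 1/29)
φ(145) = 112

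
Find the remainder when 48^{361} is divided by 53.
By Fermat: 48^{52} ≡ 1 (mod 53). 361 = 6×52 + 49. So 48^{361} ≡ 48^{49} ≡ 39 (mod 53)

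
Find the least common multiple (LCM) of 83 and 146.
12118

First find GCD(83, 146) using the Euclidean algorithm:
83 = 0 × 146 + 83
146 = 1 × 83 + 63
83 = 1 × 63 + 20
63 = 3 × 20 + 3
20 = 6 × 3 + 2
3 = 1 × 2 + 1
2 = 2 × 1 + 0
GCD(83, 146) = 1

LCM formula: LCM(a, b) = (a × b) / GCD(a, b)
LCM(83, 146) = (83 × 146) / 1
LCM(83, 146) = 12118 / 1
LCM(83, 146) = 12118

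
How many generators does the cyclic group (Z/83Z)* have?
40

The number of primitive roots modulo p is φ(p-1) = φ(82)
φ(82) = 40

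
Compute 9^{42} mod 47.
42

Using successive squaring:
Binary expansion of 42: 101010
Powers of 9 mod 47 (each is the square of the previous):
  9^1 ≡ 9 (mod 47)
  9^2 ≡ 9² = 81 ≡ 34 (mod 47)
  9^4 ≡ 34² = 1156 ≡ 28 (mod 47)
  9^8 ≡ 28² = 784 ≡ 32 (mod 47)
  9^16 ≡ 32² = 1024 ≡ 37 (mod 47)
  9^32 ≡ 37² = 1369 ≡ 6 (mod 47)
42 = 32 + 8 + 2, so 9^42 = 9^32 × 9^8 × 9^2 ≡ 6 × 32 × 34 (mod 47)
Multiplying step by step:
  6 × 32 = 192 ≡ 4 (mod 47)
  4 × 34 = 136 ≡ 42 (mod 47)
Result: 9^42 ≡ 42 (mod 47)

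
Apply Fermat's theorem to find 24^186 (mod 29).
By Fermat: 24^{28} ≡ 1 (mod 29). 186 = 6×28 + 18. So 24^{186} ≡ 24^{18} ≡ 16 (mod 29)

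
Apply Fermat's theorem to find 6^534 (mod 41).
By Fermat: 6^{40} ≡ 1 (mod 41). 534 ≡ 14 (mod 40). So 6^{534} ≡ 6^{14} ≡ 21 (mod 41)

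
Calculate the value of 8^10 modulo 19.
10 = 8 + 2 (binary 1010). Repeated squaring mod 19: 8^1 ≡ 8; 8^2 ≡ 8² = 64 ≡ 7; 8^4 ≡ 7² = 49 ≡ 11; 8^8 ≡ 11² = 121 ≡ 7. Multiply: 8^10 = 8^8 × 8^2 ≡ 7 × 7 (mod 19): 7 × 7 = 49 ≡ 11. So 8^10 ≡ 11 (mod 19).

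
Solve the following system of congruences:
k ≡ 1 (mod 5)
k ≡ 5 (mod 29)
121

Using the Chinese Remainder Theorem:
M = product of moduli = 145
For equation 1: M_1 = 29, 29 ≡ 4 (mod 5), inverse of 29 mod 5 is 4 (check: 4 × 4 = 16 ≡ 1 (mod 5))
For equation 2: M_2 = 5, 5 ≡ 5 (mod 29), inverse of 5 mod 29 is 6 (check: 5 × 6 = 30 ≡ 1 (mod 29))
Combine: k ≡ Σ r_i×M_i×(M_i⁻¹ mod m_i) = 1×29×4 + 5×5×6 = 116 + 150 = 266
266 mod 145 = 121
k ≡ 121 (mod 145)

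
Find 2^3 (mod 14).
3 = 2 + 1 (binary 11). Repeated squaring mod 14: 2^1 ≡ 2; 2^2 ≡ 2² = 4 ≡ 4. Multiply: 2^3 = 2^2 × 2^1 ≡ 4 × 2 (mod 14): 4 × 2 = 8 ≡ 8. So 2^3 ≡ 8 (mod 14).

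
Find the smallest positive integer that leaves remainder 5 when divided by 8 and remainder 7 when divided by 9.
M = 8 × 9 = 72. M₁ = 9, y₁ ≡ 1 (mod 8). M₂ = 8, y₂ ≡ 8 (mod 9). k = 5×9×1 + 7×8×8 ≡ 61 (mod 72). The smallest positive such number is 61.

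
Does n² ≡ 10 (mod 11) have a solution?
By Euler's criterion: 10^{5} ≡ 10 (mod 11). Since this equals -1 (≡ 10), 10 is not a QR.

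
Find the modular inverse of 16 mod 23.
16^(-1) ≡ 13 (mod 23). Verification: 16 × 13 = 208 ≡ 1 (mod 23)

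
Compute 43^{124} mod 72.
25

Using successive squaring:
Binary expansion of 124: 1111100
Powers of 43 mod 72 (each is the square of the previous):
  43^1 ≡ 43 (mod 72)
  43^2 ≡ 43² = 1849 ≡ 49 (mod 72)
  43^4 ≡ 49² = 2401 ≡ 25 (mod 72)
  43^8 ≡ 25² = 625 ≡ 49 (mod 72)
  43^16 ≡ 49² = 2401 ≡ 25 (mod 72)
  43^32 ≡ 25² = 625 ≡ 49 (mod 72)
  43^64 ≡ 49² = 2401 ≡ 25 (mod 72)
124 = 64 + 32 + 16 + 8 + 4, so 43^124 = 43^64 × 43^32 × 43^16 × 43^8 × 43^4 ≡ 25 × 49 × 25 × 49 × 25 (mod 72)
Multiplying step by step:
  25 × 49 = 1225 ≡ 1 (mod 72)
  1 × 25 = 25 ≡ 25 (mod 72)
  25 × 49 = 1225 ≡ 1 (mod 72)
  1 × 25 = 25 ≡ 25 (mod 72)
Result: 43^124 ≡ 25 (mod 72)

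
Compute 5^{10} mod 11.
1

Using successive squaring:
Binary expansion of 10: 1010
Powers of 5 mod 11 (each is the square of the previous):
  5^1 ≡ 5 (mod 11)
  5^2 ≡ 5² = 25 ≡ 3 (mod 11)
  5^4 ≡ 3² = 9 ≡ 9 (mod 11)
  5^8 ≡ 9² = 81 ≡ 4 (mod 11)
10 = 8 + 2, so 5^10 = 5^8 × 5^2 ≡ 4 × 3 (mod 11)
Multiplying step by step:
  4 × 3 = 12 ≡ 1 (mod 11)
Result: 5^10 ≡ 1 (mod 11)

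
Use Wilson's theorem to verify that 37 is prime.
(36)! mod 37 = 36. Since this equals -1 (mod 37), Wilson confirms 37 is prime.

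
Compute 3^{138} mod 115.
39

Using successive squaring:
Binary expansion of 138: 10001010
Powers of 3 mod 115 (each is the square of the previous):
  3^1 ≡ 3 (mod 115)
  3^2 ≡ 3² = 9 ≡ 9 (mod 115)
  3^4 ≡ 9² = 81 ≡ 81 (mod 115)
  3^8 ≡ 81² = 6561 ≡ 6 (mod 115)
  3^16 ≡ 6² = 36 ≡ 36 (mod 115)
  3^32 ≡ 36² = 1296 ≡ 31 (mod 115)
  3^64 ≡ 31² = 961 ≡ 41 (mod 115)
  3^128 ≡ 41² = 1681 ≡ 71 (mod 115)
138 = 128 + 8 + 2, so 3^138 = 3^128 × 3^8 × 3^2 ≡ 71 × 6 × 9 (mod 115)
Multiplying step by step:
  71 × 6 = 426 ≡ 81 (mod 115)
  81 × 9 = 729 ≡ 39 (mod 115)
Result: 3^138 ≡ 39 (mod 115)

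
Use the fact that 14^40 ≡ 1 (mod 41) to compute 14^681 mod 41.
By Fermat: 14^{40} ≡ 1 (mod 41). 681 ≡ 1 (mod 40). So 14^{681} ≡ 14^{1} ≡ 14 (mod 41)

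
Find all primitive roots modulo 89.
Primitive roots mod 89: {3, 6, 7, 13, 14, 15, 19, 23, 24, 26, 27, 28, 29, 30, 31, 33, 35, 38, 41, 43, 46, 48, 51, 54, 56, 58, 59, 60, 61, 62, 63, 65, 66, 70, 74, 75, 76, 82, 83, 86}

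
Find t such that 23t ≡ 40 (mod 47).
14

Since gcd(23, 47) = 1 divides 40, a solution exists.
Multiply both sides by the inverse of 23 mod 47:
  23^(-1) mod 47 = 45
  x ≡ 45 × 40 ≡ 1800 ≡ 14 (mod 47)
Verification: 23 × 14 = 322 = 6 × 47 + 40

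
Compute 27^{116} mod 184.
25

Using successive squaring:
Binary expansion of 116: 1110100
Powers of 27 mod 184 (each is the square of the previous):
  27^1 ≡ 27 (mod 184)
  27^2 ≡ 27² = 729 ≡ 177 (mod 184)
  27^4 ≡ 177² = 31329 ≡ 49 (mod 184)
  27^8 ≡ 49² = 2401 ≡ 9 (mod 184)
  27^16 ≡ 9² = 81 ≡ 81 (mod 184)
  27^32 ≡ 81² = 6561 ≡ 121 (mod 184)
  27^64 ≡ 121² = 14641 ≡ 105 (mod 184)
116 = 64 + 32 + 16 + 4, so 27^116 = 27^64 × 27^32 × 27^16 × 27^4 ≡ 105 × 121 × 81 × 49 (mod 184)
Multiplying step by step:
  105 × 121 = 12705 ≡ 9 (mod 184)
  9 × 81 = 729 ≡ 177 (mod 184)
  177 × 49 = 8673 ≡ 25 (mod 184)
Result: 27^116 ≡ 25 (mod 184)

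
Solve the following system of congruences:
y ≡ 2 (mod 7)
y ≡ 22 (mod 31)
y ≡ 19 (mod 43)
1696

Using the Chinese Remainder Theorem:
M = product of moduli = 9331
For equation 1: M_1 = 1333, 1333 ≡ 3 (mod 7), inverse of 1333 mod 7 is 5 (check: 3 × 5 = 15 ≡ 1 (mod 7))
For equation 2: M_2 = 301, 301 ≡ 22 (mod 31), inverse of 301 mod 31 is 24 (check: 22 × 24 = 528 ≡ 1 (mod 31))
For equation 3: M_3 = 217, 217 ≡ 2 (mod 43), inverse of 217 mod 43 is 22 (check: 2 × 22 = 44 ≡ 1 (mod 43))
Combine: y ≡ Σ r_i×M_i×(M_i⁻¹ mod m_i) = 2×1333×5 + 22×301×24 + 19×217×22 = 13330 + 158928 + 90706 = 262964
262964 mod 9331 = 1696
y ≡ 1696 (mod 9331)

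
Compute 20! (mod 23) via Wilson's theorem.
(22)! = (20)! × (21) × (22) ≡ -1 (mod 23). So (20)! ≡ -1 × [(22)(21)]^(-1) ≡ 11 (mod 23)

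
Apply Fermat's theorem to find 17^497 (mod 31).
By Fermat: 17^{30} ≡ 1 (mod 31). 497 ≡ 17 (mod 30). So 17^{497} ≡ 17^{17} ≡ 21 (mod 31)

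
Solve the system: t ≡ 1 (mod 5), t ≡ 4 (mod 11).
M = 5 × 11 = 55. M₁ = 11, y₁ ≡ 1 (mod 5). M₂ = 5, y₂ ≡ 9 (mod 11). t = 1×11×1 + 4×5×9 ≡ 26 (mod 55)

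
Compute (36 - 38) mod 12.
10

(36 - 38) = -2
-2 mod 12 = 10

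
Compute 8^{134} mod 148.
64

Using successive squaring:
Binary expansion of 134: 10000110
Powers of 8 mod 148 (each is the square of the previous):
  8^1 ≡ 8 (mod 148)
  8^2 ≡ 8² = 64 ≡ 64 (mod 148)
  8^4 ≡ 64² = 4096 ≡ 100 (mod 148)
  8^8 ≡ 100² = 10000 ≡ 84 (mod 148)
  8^16 ≡ 84² = 7056 ≡ 100 (mod 148)
  8^32 ≡ 100² = 10000 ≡ 84 (mod 148)
  8^64 ≡ 84² = 7056 ≡ 100 (mod 148)
  8^128 ≡ 100² = 10000 ≡ 84 (mod 148)
134 = 128 + 4 + 2, so 8^134 = 8^128 × 8^4 × 8^2 ≡ 84 × 100 × 64 (mod 148)
Multiplying step by step:
  84 × 100 = 8400 ≡ 112 (mod 148)
  112 × 64 = 7168 ≡ 64 (mod 148)
Result: 8^134 ≡ 64 (mod 148)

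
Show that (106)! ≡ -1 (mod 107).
(106)! mod 107 = 106. Since this equals -1 (mod 107), Wilson confirms 107 is prime.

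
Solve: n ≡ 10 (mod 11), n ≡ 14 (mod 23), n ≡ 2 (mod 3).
M = 11 × 23 × 3 = 759. M₁ = 69, y₁ ≡ 4 (mod 11). M₂ = 33, y₂ ≡ 7 (mod 23). M₃ = 253, y₃ ≡ 1 (mod 3). n = 10×69×4 + 14×33×7 + 2×253×1 ≡ 428 (mod 759)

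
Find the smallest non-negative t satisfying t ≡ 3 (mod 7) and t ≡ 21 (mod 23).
M = 7 × 23 = 161. M₁ = 23, y₁ ≡ 4 (mod 7). M₂ = 7, y₂ ≡ 10 (mod 23). t = 3×23×4 + 21×7×10 ≡ 136 (mod 161)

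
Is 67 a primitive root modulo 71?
Yes

To verify, check if 67^(70/q) ≢ 1 (mod 71) for each prime divisor q of 70
Divisors of 70 = 70: [1, 2, 5, 7, 10, 14, 35, 70]
  67^(70/2) = 67^35 ≡ 70 (mod 71)
  67^(70/5) = 67^14 ≡ 5 (mod 71)
  67^(70/7) = 67^10 ≡ 48 (mod 71)
Conclusion: 67 is a primitive root modulo 71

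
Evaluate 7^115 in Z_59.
Using Fermat: 7^{58} ≡ 1 (mod 59). 115 ≡ 57 (mod 58). So 7^{115} ≡ 7^{57} ≡ 17 (mod 59)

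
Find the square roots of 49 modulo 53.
The square roots of 49 mod 53 are 46 and 7. Verify: 46² = 2116 ≡ 49 (mod 53)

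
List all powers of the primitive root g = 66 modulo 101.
g^1, g^2, ..., g^{100} mod 101: {66, 13, 50, 68, 44, 76, 67, 79, 63, 17, 11, 19, 42, 45, 41, 80, 28, 30, 61, 87, 86, 20, 7, 58, 91, 47, 72, 5, 27, 65, 48, 37, 18, 77, 32, 92, 12, 85, 55, 95, 8, 23, 3, 97, 39, 49, 2, 31, 26, 100, 35, 88, 51, 33, 57, 25, 34, 22, 38, 84, 90, 82, 59, 56, 60, 21, 73, 71, 40, 14, 15, 81, 94, 43, 10, 54, 29, 96, 74, 36, 53, 64, 83, 24, 69, 9, 89, 16, 46, 6, 93, 78, 98, 4, 62, 52, 99, 70, 75, 1}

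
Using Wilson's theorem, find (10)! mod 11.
By Wilson's theorem, (10)! ≡ -1 ≡ 10 (mod 11)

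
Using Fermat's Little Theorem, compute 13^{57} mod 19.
12

By Fermat's Little Theorem, a^(p-1) ≡ 1 (mod p) for prime p and gcd(a, p) = 1
Here p = 19, so 13^18 ≡ 1 (mod 19)
We can reduce the exponent: 57 mod 18 = 3
So 13^57 ≡ 13^3 (mod 19)
Computing: 13^3 mod 19 = 12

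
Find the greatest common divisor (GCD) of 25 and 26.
1

Using the Euclidean algorithm:
25 = 0 × 26 + 25
26 = 1 × 25 + 1
25 = 25 × 1 + 0

GCD(25, 26) = 1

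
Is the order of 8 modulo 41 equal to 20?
Yes, ord_41(8) = 20.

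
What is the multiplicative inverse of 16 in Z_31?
16^(-1) ≡ 2 (mod 31). Verification: 16 × 2 = 32 ≡ 1 (mod 31)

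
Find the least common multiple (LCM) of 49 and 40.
1960

First find GCD(49, 40) using the Euclidean algorithm:
49 = 1 × 40 + 9
40 = 4 × 9 + 4
9 = 2 × 4 + 1
4 = 4 × 1 + 0
GCD(49, 40) = 1

LCM formula: LCM(a, b) = (a × b) / GCD(a, b)
LCM(49, 40) = (49 × 40) / 1
LCM(49, 40) = 1960 / 1
LCM(49, 40) = 1960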